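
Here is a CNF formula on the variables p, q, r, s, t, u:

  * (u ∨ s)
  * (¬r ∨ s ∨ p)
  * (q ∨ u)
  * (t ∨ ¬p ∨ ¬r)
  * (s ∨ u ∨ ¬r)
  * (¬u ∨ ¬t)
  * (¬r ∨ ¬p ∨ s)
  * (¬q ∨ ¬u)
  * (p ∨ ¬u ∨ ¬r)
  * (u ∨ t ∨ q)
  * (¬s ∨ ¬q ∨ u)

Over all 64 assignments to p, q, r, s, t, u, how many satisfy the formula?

4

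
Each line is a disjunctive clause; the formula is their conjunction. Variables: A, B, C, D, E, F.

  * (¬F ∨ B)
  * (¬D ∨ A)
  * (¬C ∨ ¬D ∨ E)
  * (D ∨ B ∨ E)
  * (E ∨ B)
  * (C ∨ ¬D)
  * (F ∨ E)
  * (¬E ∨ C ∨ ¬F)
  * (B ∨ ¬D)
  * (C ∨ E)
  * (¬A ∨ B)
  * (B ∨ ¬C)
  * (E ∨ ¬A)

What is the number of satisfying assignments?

10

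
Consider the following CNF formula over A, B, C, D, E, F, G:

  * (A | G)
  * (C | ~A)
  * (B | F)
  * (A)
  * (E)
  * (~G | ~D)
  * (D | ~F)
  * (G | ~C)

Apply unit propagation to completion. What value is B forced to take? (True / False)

True

(A) stands alone — A = True.
From (C | ~A) and A = True: C = True.
Unit clause (E) sets E = True.
(~C | G): since C = True, the clause reduces to (G). G = True.
From (~D | ~G) and G = True: D = False.
In (D | ~F), D is now false; ~F must hold, so F = False.
(F | B): since F = False, the clause reduces to (B). B = True.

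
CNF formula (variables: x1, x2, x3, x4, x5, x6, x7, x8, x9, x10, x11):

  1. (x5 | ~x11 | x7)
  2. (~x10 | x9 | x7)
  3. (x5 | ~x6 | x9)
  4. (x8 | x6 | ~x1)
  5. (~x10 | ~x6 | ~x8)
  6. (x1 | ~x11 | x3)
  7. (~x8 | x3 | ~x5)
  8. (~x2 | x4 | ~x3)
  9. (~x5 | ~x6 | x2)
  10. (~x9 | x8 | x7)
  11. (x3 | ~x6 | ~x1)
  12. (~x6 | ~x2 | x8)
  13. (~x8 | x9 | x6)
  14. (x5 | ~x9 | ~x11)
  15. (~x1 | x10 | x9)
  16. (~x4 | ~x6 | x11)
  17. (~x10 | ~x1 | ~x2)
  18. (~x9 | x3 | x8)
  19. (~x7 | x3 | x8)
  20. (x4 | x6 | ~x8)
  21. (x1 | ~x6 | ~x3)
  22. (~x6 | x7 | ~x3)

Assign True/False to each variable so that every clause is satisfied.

x1=F  x2=F  x3=T  x4=F  x5=F  x6=F  x7=F  x8=F  x9=F  x10=F  x11=F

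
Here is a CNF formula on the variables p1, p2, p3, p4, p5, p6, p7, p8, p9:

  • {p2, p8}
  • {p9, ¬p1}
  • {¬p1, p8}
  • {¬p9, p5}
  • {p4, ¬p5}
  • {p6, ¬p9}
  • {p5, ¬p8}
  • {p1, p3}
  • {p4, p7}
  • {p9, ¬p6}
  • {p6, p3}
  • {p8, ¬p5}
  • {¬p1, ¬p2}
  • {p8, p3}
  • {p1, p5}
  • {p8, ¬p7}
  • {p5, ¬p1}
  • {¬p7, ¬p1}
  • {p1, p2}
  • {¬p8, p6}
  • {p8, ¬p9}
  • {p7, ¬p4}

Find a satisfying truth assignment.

Pure literal: p3 appears only positively; assign p3 = True.
Set p1 = False and propagate.
  then p5 is forced to True.
  then p4 is forced to True.
  then p8 is forced to True.
  then p2 is forced to True.
  then p6 is forced to True.
  then p9 is forced to True.
  then p7 is forced to True.
Every clause has at least one true literal under this assignment.

p1=False, p2=True, p3=True, p4=True, p5=True, p6=True, p7=True, p8=True, p9=True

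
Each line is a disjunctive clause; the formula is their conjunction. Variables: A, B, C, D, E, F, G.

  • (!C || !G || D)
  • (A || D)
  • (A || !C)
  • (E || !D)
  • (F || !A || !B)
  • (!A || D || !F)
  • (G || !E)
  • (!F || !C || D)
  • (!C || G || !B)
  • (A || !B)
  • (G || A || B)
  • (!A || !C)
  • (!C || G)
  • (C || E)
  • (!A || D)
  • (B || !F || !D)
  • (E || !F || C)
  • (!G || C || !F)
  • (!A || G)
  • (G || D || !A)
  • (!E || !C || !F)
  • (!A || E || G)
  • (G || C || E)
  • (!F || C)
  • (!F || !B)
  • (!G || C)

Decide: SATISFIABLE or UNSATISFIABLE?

C = True:
  propagation gives A=True; an empty clause results — contradiction.
C = False:
  propagation gives E=True, G=True; an empty clause results — contradiction.
Every branch closes, so no satisfying assignment exists.

UNSATISFIABLE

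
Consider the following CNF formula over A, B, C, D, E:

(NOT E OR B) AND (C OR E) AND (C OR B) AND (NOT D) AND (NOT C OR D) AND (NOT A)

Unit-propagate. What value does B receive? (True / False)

True

(NOT D) stands alone — D = False.
(D OR NOT C) with D = False leaves only NOT C, so C = False.
(E OR C) with C = False leaves only E, so E = True.
From (B OR NOT E) and E = True: B = True.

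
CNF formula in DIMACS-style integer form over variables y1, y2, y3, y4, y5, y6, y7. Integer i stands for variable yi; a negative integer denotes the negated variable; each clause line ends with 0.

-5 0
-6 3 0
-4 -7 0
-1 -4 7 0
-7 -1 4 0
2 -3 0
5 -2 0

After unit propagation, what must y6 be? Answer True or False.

Unit clause (NOT y5) sets y5 = False.
From (NOT y2 OR y5) and y5 = False: y2 = False.
From (NOT y3 OR y2) and y2 = False: y3 = False.
(NOT y6 OR y3) with y3 = False leaves only NOT y6, so y6 = False.

False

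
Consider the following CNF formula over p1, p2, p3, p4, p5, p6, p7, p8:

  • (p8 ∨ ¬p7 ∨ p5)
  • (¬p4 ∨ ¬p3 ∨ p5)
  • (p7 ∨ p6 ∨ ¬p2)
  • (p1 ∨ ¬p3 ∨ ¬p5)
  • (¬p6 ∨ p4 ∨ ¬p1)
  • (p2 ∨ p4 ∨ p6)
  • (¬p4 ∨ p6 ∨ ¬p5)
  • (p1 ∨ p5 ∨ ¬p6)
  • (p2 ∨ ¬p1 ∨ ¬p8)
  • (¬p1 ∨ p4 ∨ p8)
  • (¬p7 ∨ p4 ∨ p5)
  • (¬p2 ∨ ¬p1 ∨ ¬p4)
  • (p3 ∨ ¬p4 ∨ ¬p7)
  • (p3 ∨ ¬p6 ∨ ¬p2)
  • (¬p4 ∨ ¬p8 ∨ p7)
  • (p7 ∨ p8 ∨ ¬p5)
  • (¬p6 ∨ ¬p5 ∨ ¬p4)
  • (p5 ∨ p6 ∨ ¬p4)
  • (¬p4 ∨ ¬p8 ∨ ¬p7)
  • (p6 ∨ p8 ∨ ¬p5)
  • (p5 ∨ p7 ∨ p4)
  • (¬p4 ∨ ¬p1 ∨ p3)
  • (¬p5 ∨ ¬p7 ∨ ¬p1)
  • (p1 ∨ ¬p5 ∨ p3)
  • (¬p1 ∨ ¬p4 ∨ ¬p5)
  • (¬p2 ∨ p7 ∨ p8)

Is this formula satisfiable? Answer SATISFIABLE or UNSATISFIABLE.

UNSATISFIABLE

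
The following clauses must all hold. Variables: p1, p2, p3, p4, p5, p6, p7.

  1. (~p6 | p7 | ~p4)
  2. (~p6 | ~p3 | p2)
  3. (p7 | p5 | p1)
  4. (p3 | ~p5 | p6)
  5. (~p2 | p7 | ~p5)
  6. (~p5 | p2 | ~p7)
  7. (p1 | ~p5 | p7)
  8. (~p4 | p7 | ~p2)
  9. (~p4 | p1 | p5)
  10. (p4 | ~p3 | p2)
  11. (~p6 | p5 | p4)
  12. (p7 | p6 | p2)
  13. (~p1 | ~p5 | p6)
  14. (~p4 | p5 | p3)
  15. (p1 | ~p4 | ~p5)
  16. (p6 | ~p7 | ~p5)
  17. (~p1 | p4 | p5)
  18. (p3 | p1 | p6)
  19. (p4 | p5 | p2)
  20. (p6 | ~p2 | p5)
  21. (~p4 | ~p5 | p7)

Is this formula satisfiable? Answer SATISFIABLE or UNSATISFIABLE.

Set p1 = False and propagate.
Set p2 = True and propagate.
For the remaining variables, p3 = True, p4 = False, p5 = True, p6 = True, p7 = True works.
So p1 = False, p2 = True, p3 = True, p4 = False, p5 = True, p6 = True, p7 = True is a satisfying assignment.

SATISFIABLE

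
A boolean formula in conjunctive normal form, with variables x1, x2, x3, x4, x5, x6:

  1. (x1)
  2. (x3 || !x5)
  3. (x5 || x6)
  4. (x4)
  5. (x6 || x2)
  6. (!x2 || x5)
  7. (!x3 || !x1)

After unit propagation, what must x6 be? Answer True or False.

Unit clause (x1) sets x1 = True.
(x4) stands alone — x4 = True.
In (!x3 || !x1), !x1 is now false; !x3 must hold, so x3 = False.
(!x5 || x3) with x3 = False leaves only !x5, so x5 = False.
(x5 || x6) with x5 = False leaves only x6, so x6 = True.

True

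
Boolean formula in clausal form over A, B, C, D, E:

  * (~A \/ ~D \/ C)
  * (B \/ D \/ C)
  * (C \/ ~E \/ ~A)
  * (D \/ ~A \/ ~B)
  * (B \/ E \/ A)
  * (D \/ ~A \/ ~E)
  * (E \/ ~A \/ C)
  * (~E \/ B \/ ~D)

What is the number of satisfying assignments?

Case analysis on A and D:
  A=1, D=1: remaining (B,C,E) ∈ {(0,1,0); (1,1,0); (1,1,1)} — 3.
  A=1, D=0: remaining (B,C,E) ∈ {(0,1,0)} — 1.
  A=0, D=1: remaining (B,C,E) ∈ {(1,0,0); (1,0,1); (1,1,0); (1,1,1)} — 4.
  A=0, D=0: 5 of the 8 assignments to (B,C,E) work.
Total: 3 + 1 + 4 + 5 = 13.

13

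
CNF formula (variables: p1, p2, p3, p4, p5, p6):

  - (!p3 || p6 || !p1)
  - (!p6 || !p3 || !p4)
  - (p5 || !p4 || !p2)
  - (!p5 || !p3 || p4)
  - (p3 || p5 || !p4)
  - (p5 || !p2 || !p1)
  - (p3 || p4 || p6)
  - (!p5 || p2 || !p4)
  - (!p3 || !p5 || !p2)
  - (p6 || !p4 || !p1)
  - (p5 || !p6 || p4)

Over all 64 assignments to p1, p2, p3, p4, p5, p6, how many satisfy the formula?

10

Case analysis on p4 and p5:
  p4=T, p5=T: remaining (p1,p2,p3,p6) ∈ {(F,T,F,F); (F,T,F,T); (T,T,F,T)} — 3.
  p4=T, p5=F: remaining (p1,p2,p3,p6) ∈ {(F,F,T,F)} — 1.
  p4=F, p5=T: remaining (p1,p2,p3,p6) ∈ {(F,F,F,T); (F,T,F,T); (T,F,F,T); (T,T,F,T)} — 4.
  p4=F, p5=F: remaining (p1,p2,p3,p6) ∈ {(F,F,T,F); (F,T,T,F)} — 2.
Total: 3 + 1 + 4 + 2 = 10.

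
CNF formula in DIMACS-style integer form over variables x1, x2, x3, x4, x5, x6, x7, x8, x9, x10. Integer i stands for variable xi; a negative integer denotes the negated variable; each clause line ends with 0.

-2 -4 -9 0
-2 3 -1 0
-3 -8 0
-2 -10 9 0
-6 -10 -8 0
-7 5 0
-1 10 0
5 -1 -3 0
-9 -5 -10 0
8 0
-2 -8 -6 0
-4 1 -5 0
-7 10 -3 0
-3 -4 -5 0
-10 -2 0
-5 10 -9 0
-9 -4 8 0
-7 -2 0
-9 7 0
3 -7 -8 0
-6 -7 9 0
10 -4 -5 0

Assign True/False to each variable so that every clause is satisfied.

x1 = 1  x2 = 0  x3 = 0  x4 = 1  x5 = 1  x6 = 0  x7 = 0  x8 = 1  x9 = 0  x10 = 1

Check each clause:
  1. {¬x2, ¬x4, ¬x9} — ¬x2 is true.
  2. {¬x2, ¬x1, x3} — ¬x2 is true.
  3. {¬x3, ¬x8} — ¬x3 is true.
  4. {x9, ¬x2, ¬x10} — ¬x2 is true.
  5. {¬x8, ¬x6, ¬x10} — ¬x6 is true.
  6. {¬x7, x5} — ¬x7 is true.
  7. {¬x1, x10} — x10 is true.
  8. {¬x1, x5, ¬x3} — ¬x3 is true.
  9. {¬x5, ¬x10, ¬x9} — ¬x9 is true.
  10. {x8} — x8 is true.
  11. {¬x2, ¬x6, ¬x8} — ¬x6 is true.
  12. {¬x5, x1, ¬x4} — x1 is true.
  13. {x10, ¬x3, ¬x7} — ¬x7 is true.
  14. {¬x4, ¬x3, ¬x5} — ¬x3 is true.
  15. {¬x10, ¬x2} — ¬x2 is true.
  16. {x10, ¬x9, ¬x5} — x10 is true.
  17. {¬x9, ¬x4, x8} — x8 is true.
  18. {¬x2, ¬x7} — ¬x7 is true.
  19. {x7, ¬x9} — ¬x9 is true.
  20. {¬x7, x3, ¬x8} — ¬x7 is true.
  21. {¬x7, ¬x6, x9} — ¬x6 is true.
  22. {x10, ¬x5, ¬x4} — x10 is true.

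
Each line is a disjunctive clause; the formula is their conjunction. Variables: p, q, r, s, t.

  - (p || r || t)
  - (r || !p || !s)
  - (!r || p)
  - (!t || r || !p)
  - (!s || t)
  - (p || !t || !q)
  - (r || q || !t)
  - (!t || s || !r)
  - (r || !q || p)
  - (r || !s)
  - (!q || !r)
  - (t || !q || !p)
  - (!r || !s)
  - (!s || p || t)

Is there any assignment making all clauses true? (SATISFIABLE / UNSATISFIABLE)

SATISFIABLE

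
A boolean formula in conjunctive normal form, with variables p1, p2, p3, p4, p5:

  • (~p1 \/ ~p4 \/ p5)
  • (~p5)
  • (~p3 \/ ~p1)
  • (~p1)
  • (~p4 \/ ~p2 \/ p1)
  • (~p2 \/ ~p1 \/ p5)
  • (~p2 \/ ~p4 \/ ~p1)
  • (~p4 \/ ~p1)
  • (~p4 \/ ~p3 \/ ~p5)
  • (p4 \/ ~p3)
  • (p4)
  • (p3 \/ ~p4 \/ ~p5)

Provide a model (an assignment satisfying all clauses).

p1=0, p2=0, p3=0, p4=1, p5=0

The clause (~p5) is unit: p5 must be False.
The clause (~p1) is unit: p1 must be False.
The clause (p4) is unit: p4 must be True.
Unit propagation: (~p2) forces p2 = False.
p3 is now unconstrained; take p3 = False.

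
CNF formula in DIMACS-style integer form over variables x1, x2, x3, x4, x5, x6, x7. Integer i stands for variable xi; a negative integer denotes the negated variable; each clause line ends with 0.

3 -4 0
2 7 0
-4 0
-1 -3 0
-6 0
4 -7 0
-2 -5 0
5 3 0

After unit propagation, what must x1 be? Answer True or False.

(NOT x4) is a unit clause: x4 = False.
(NOT x6) is a unit clause: x6 = False.
In (x4 OR NOT x7), x4 is now false; NOT x7 must hold, so x7 = False.
In (x7 OR x2), x7 is now false; x2 must hold, so x2 = True.
From (NOT x5 OR NOT x2) and x2 = True: x5 = False.
From (x3 OR x5) and x5 = False: x3 = True.
In (NOT x1 OR NOT x3), NOT x3 is now false; NOT x1 must hold, so x1 = False.

False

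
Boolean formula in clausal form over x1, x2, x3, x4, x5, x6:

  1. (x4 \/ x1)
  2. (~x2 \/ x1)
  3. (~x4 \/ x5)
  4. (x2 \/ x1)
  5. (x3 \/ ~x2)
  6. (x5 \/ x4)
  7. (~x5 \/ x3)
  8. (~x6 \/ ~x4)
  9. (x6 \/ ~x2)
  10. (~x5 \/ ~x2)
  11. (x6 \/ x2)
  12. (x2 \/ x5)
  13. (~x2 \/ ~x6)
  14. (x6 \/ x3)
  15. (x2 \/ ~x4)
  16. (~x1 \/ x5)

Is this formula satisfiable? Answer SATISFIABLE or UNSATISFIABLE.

SATISFIABLE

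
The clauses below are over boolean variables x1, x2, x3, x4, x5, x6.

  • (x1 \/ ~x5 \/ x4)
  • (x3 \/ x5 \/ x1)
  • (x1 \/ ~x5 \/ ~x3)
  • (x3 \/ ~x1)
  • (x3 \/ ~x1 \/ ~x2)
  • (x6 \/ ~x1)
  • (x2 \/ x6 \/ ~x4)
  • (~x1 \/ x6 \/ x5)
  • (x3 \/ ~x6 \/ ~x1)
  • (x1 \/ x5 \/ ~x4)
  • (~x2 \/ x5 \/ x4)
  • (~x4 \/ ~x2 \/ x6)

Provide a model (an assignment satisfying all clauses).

x1=1, x2=0, x3=1, x4=1, x5=1, x6=1

Check each clause:
  1. (x1 \/ ~x5 \/ x4) — x1 is true.
  2. (x3 \/ x1 \/ x5) — x1 is true.
  3. (~x5 \/ x1 \/ ~x3) — x1 is true.
  4. (x3 \/ ~x1) — x3 is true.
  5. (x3 \/ ~x2 \/ ~x1) — x3 is true.
  6. (~x1 \/ x6) — x6 is true.
  7. (x6 \/ ~x4 \/ x2) — x6 is true.
  8. (~x1 \/ x5 \/ x6) — x5 is true.
  9. (x3 \/ ~x6 \/ ~x1) — x3 is true.
  10. (~x4 \/ x5 \/ x1) — x1 is true.
  11. (x4 \/ x5 \/ ~x2) — x4 is true.
  12. (~x2 \/ x6 \/ ~x4) — ~x2 is true.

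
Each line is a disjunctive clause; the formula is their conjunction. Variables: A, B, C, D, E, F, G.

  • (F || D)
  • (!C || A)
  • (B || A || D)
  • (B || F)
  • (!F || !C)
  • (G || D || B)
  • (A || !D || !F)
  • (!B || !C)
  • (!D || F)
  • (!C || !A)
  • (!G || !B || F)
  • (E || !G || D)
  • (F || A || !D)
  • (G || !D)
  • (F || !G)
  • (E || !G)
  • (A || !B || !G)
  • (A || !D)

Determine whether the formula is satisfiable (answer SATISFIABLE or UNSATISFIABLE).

C occurs only negated in the remaining clauses — set C = False.
Pure literal: E appears only positively; assign E = True.
Set A = True and propagate.
Set B = False and propagate.
  then F is forced to True.
Set D = True and propagate.
  then G is forced to True.
Every clause has at least one true literal under this assignment.
So A=True  B=False  C=False  D=True  E=True  F=True  G=True is a satisfying assignment.

SATISFIABLE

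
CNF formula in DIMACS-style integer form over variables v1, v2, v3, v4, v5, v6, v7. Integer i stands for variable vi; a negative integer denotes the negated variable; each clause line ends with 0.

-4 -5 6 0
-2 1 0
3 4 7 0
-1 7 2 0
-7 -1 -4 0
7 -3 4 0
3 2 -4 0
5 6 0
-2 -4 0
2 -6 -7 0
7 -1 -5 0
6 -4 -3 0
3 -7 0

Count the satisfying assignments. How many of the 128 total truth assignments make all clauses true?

Case analysis on v4 and v7:
  v4=1, v7=1: a clause becomes empty — 0.
  v4=1, v7=0: remaining (v1,v2,v3,v5,v6) ∈ {(0,0,1,0,1); (0,0,1,1,1)} — 2.
  v4=0, v7=1: 5 of the 32 assignments to (v1,v2,v3,v5,v6) work.
  v4=0, v7=0: a clause becomes empty — 0.
Total: 0 + 2 + 5 + 0 = 7.

7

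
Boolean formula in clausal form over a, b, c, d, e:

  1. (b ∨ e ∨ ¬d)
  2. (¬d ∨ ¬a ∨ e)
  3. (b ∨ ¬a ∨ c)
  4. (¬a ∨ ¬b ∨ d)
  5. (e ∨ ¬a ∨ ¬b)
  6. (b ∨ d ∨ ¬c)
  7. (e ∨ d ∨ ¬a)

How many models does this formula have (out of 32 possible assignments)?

15

Split on a, then b.
  a=T, b=T: remaining (c,d,e) ∈ {(F,T,T); (T,T,T)} — 2.
  a=T, b=F: remaining (c,d,e) ∈ {(T,T,T)} — 1.
  a=F, b=T: c, d, e free → 2^3 = 8.
  a=F, b=F: remaining (c,d,e) ∈ {(F,F,F); (F,F,T); (F,T,T); (T,T,T)} — 4.
Total: 2 + 1 + 8 + 4 = 15.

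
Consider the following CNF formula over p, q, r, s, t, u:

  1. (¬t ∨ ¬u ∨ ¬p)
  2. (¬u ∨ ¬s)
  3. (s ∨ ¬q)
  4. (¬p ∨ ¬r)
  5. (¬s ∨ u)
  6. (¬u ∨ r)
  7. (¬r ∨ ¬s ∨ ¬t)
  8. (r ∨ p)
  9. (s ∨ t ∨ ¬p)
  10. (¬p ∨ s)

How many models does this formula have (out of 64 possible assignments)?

4

Satisfying assignments:
  p=F q=F r=T s=F t=F u=F
  p=F q=F r=T s=F t=F u=T
  p=F q=F r=T s=F t=T u=F
  p=F q=F r=T s=F t=T u=T
That's 4 in total.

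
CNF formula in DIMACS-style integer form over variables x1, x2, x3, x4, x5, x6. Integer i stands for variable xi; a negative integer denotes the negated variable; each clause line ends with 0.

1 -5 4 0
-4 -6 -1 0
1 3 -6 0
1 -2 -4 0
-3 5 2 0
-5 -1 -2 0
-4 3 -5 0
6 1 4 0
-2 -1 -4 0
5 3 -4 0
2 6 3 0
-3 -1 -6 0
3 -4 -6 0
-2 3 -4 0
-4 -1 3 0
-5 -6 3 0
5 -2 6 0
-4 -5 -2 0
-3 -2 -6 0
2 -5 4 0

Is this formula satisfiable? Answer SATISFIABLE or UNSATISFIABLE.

Try x1 = True.
The remaining clauses are satisfied by x2 = False, x3 = False, x4 = False, x5 = False, x6 = True.
So x1=True, x2=False, x3=False, x4=False, x5=False, x6=True is a satisfying assignment.

SATISFIABLE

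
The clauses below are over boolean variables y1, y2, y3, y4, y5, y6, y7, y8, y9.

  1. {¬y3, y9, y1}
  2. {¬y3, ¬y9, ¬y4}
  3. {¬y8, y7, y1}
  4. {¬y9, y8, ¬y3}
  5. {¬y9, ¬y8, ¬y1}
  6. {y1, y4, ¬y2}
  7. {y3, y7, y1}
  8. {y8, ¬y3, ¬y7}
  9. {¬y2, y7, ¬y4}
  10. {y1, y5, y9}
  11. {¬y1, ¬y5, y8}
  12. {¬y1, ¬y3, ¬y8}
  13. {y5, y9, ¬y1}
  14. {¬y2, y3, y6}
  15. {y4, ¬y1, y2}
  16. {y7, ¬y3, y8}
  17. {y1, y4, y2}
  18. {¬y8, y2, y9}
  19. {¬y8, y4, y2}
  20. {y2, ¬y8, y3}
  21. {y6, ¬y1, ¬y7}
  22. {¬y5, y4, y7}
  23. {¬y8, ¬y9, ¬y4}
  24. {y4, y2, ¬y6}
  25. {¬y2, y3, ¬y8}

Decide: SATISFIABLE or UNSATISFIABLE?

SATISFIABLE

Try y1 = False.
Branch on y2: take y2 = False.
  then y4 is forced to True.
Set y3 = False and propagate.
  then y7 is forced to True.
  then y8 is forced to False.
For the remaining variables, y5 = False, y6 = False, y9 = True works.
So y1=F  y2=F  y3=F  y4=T  y5=F  y6=F  y7=T  y8=F  y9=T is a satisfying assignment.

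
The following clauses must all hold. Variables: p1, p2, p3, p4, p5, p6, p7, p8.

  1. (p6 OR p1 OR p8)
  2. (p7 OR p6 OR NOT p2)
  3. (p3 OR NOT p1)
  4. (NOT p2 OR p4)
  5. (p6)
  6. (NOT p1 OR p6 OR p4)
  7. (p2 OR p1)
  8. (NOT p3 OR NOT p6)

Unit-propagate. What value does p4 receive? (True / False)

True

Unit clause (p6) sets p6 = True.
(NOT p6 OR NOT p3): since p6 = True, the clause reduces to (NOT p3). p3 = False.
In (NOT p1 OR p3), p3 is now false; NOT p1 must hold, so p1 = False.
In (p1 OR p2), p1 is now false; p2 must hold, so p2 = True.
(p4 OR NOT p2) with p2 = True leaves only p4, so p4 = True.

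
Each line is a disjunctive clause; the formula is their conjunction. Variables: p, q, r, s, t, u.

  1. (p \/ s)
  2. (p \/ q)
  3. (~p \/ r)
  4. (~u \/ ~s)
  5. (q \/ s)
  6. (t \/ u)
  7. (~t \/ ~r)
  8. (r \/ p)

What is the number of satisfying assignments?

1

The models are:
  p=T q=T r=T s=F t=F u=T
That's 1 in total.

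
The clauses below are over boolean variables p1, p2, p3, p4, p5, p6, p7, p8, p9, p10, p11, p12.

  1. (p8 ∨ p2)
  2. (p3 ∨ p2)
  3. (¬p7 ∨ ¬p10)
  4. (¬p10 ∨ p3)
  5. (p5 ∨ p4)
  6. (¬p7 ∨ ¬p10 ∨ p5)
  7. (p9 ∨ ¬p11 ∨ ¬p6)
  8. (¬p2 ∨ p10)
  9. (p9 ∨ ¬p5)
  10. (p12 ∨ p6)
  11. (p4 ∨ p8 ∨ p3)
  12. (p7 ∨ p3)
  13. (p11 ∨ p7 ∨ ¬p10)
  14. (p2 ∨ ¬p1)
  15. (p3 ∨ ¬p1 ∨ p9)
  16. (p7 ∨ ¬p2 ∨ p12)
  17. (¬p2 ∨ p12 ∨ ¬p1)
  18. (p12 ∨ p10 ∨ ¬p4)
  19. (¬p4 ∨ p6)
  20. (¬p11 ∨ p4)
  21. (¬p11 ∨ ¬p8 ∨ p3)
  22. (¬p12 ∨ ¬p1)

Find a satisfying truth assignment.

p1 occurs only negated in the remaining clauses — set p1 = False.
p3 occurs only positively in the remaining clauses — set p3 = True.
Set p2 = True and propagate.
  then p10 is forced to True.
  then p7 is forced to False.
  then p11 is forced to True.
  then p12 is forced to True.
  then p4 is forced to True.
  then p6 is forced to True.
  then p9 is forced to True.
p5, p8 are now unconstrained; take p5 = False, p8 = True.

p1 = F, p2 = T, p3 = T, p4 = T, p5 = F, p6 = T, p7 = F, p8 = T, p9 = T, p10 = T, p11 = T, p12 = T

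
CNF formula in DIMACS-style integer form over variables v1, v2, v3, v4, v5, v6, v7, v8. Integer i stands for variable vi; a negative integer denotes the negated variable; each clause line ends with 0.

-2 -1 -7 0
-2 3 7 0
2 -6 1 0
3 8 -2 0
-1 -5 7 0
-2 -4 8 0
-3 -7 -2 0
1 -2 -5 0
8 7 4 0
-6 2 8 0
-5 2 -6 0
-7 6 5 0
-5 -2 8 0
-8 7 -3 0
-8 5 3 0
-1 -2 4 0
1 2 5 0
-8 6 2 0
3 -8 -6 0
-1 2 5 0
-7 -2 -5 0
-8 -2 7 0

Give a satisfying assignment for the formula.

v1=0  v2=0  v3=0  v4=1  v5=1  v6=0  v7=1  v8=0

Branch on v1: take v1 = False.
The remaining clauses are satisfied by v2 = False, v3 = False, v4 = True, v5 = True, v6 = False, v7 = True, v8 = False.
Every clause has at least one true literal under this assignment.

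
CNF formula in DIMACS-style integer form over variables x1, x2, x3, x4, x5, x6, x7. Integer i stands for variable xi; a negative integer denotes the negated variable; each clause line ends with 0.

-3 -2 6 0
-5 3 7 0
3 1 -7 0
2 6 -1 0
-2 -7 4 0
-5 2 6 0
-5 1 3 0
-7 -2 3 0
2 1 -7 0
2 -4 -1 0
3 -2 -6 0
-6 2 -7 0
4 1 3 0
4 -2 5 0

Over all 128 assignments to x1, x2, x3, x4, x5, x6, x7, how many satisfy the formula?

Case analysis on x2 and x3:
  x2=T, x3=T: x1 free; 5 ways for (x4,x5,x6,x7) × 2^1 = 10.
  x2=T, x3=F: remaining (x1,x4,x5,x6,x7) ∈ {(F,T,F,F,F); (T,T,F,F,F)} — 2.
  x2=F, x3=T: 8 of the 32 assignments to (x1,x4,x5,x6,x7) work.
  x2=F, x3=F: remaining (x1,x4,x5,x6,x7) ∈ {(F,T,F,F,F); (F,T,F,T,F); (T,F,F,T,F)} — 3.
Total: 10 + 2 + 8 + 3 = 23.

23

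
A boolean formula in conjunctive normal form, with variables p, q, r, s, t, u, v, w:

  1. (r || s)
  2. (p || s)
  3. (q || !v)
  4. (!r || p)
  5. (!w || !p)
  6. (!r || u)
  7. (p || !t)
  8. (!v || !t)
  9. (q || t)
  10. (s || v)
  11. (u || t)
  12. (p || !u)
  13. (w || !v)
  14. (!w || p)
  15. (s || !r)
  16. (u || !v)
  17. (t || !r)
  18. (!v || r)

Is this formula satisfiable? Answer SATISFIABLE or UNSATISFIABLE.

SATISFIABLE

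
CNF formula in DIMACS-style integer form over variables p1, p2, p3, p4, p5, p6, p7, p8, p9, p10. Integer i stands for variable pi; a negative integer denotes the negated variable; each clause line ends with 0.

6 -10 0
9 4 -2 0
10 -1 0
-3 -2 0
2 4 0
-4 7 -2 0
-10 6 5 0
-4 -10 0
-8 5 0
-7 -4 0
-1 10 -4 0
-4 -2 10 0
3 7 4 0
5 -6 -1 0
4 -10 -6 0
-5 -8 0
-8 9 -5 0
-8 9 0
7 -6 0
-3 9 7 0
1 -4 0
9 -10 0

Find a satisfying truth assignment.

p1=False, p2=True, p3=False, p4=False, p5=False, p6=True, p7=True, p8=False, p9=True, p10=False

Pure literal: p8 appears only negated; assign p8 = False.
Pure literal: p9 appears only positively; assign p9 = True.
Set p1 = False and propagate.
  then p4 is forced to False.
  then p2 is forced to True.
  then p3 is forced to False.
  then p7 is forced to True.
For the remaining variables, p5 = False, p6 = True, p10 = False works.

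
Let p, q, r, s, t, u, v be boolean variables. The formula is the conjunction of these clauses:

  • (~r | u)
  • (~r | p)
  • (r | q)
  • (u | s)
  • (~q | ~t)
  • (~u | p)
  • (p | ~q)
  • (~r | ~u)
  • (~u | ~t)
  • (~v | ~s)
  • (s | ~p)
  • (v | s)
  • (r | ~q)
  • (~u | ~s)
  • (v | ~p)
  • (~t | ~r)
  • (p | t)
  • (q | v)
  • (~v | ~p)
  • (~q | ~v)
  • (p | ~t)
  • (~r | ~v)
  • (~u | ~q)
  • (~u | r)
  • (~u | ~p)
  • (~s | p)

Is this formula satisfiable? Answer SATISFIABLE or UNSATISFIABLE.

UNSATISFIABLE

p = True:
  propagation gives s=True, v=False; an empty clause results — contradiction.
p = False:
  propagation gives r=False, q=True; an empty clause results — contradiction.
Every branch closes, so no satisfying assignment exists.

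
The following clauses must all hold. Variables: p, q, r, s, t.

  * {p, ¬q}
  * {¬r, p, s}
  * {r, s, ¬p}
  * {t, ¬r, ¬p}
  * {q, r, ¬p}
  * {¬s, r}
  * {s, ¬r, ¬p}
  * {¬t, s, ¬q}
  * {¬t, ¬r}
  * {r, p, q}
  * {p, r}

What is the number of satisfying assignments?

1

Satisfying assignments:
  p=F q=F r=T s=T t=F
That's 1 in total.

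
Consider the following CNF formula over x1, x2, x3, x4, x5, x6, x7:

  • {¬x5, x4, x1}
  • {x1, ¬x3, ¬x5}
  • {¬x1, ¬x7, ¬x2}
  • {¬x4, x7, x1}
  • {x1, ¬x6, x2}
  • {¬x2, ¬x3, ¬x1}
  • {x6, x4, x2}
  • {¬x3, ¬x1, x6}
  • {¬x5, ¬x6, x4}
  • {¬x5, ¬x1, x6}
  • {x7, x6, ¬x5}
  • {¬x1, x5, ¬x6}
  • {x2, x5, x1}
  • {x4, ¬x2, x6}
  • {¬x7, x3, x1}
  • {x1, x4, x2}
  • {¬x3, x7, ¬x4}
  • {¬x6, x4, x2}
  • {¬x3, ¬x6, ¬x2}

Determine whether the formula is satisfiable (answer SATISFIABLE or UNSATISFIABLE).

Try x1 = True.
For the remaining variables, x2 = True, x3 = False, x4 = True, x5 = True, x6 = True, x7 = False works.
So x1=True, x2=True, x3=False, x4=True, x5=True, x6=True, x7=False is a satisfying assignment.

SATISFIABLE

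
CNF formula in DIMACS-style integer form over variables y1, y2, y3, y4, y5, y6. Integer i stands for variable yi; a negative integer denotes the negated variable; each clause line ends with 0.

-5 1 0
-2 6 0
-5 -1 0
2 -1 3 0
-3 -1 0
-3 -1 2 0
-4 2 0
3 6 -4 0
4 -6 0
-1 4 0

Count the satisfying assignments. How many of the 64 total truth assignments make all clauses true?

5

Satisfying assignments:
  y1=F y2=F y3=F y4=F y5=F y6=F
  y1=F y2=F y3=T y4=F y5=F y6=F
  y1=F y2=T y3=F y4=T y5=F y6=T
  y1=F y2=T y3=T y4=T y5=F y6=T
  y1=T y2=T y3=F y4=T y5=F y6=T
That's 5 in total.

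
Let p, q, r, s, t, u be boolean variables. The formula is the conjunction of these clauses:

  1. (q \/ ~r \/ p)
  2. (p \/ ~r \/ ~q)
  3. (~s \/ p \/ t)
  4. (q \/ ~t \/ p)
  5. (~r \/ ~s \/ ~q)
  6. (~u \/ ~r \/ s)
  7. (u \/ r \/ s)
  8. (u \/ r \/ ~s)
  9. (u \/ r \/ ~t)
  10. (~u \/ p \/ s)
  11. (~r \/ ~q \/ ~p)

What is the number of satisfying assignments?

15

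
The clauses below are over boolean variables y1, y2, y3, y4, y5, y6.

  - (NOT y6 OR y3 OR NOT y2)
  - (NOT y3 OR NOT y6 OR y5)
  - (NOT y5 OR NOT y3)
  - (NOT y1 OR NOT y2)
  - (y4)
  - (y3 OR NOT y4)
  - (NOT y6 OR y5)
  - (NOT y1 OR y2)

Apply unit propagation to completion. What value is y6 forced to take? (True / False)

False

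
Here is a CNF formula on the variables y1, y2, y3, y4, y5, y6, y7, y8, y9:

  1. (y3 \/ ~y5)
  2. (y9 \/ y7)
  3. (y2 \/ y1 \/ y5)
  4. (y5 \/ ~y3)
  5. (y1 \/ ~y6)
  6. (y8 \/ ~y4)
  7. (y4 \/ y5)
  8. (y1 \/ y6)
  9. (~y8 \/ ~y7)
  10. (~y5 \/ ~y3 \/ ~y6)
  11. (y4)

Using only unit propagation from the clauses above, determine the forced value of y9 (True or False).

Unit clause (y4) sets y4 = True.
(y8 \/ ~y4) with y4 = True leaves only y8, so y8 = True.
(~y8 \/ ~y7): since y8 = True, the clause reduces to (~y7). y7 = False.
(y7 \/ y9): since y7 = False, the clause reduces to (y9). y9 = True.

True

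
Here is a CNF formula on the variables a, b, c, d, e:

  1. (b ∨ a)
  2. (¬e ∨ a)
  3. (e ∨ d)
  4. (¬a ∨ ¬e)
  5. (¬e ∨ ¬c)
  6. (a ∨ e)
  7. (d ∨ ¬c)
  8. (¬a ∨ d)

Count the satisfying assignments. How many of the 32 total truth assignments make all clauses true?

4

The models are:
  a=T b=F c=F d=T e=F
  a=T b=F c=T d=T e=F
  a=T b=T c=F d=T e=F
  a=T b=T c=T d=T e=F
That's 4 in total.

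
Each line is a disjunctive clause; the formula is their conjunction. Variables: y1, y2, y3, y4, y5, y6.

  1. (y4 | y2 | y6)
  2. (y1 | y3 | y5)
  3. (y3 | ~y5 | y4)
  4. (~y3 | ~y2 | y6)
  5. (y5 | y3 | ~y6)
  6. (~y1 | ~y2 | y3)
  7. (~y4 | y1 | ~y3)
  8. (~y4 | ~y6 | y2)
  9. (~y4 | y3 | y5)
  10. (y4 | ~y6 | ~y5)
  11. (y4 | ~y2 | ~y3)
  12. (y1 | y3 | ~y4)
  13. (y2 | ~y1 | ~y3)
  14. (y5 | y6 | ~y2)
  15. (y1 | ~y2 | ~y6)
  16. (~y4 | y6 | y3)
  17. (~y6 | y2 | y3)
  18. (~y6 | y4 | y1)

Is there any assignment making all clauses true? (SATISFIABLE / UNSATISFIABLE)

SATISFIABLE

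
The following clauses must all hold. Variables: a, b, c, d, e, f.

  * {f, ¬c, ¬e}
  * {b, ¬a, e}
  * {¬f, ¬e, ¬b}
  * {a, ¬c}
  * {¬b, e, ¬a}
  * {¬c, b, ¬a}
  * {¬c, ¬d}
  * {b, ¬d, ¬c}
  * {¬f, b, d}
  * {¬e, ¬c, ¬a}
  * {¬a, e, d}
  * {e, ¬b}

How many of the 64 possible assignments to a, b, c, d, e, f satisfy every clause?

Case analysis on b and e:
  b=1, e=1: remaining (a,c,d,f) ∈ {(0,0,0,0); (0,0,1,0); (1,0,0,0); (1,0,1,0)} — 4.
  b=1, e=0: a clause becomes empty — 0.
  b=0, e=1: a free; 3 ways for (c,d,f) × 2^1 = 6.
  b=0, e=0: remaining (a,c,d,f) ∈ {(0,0,0,0); (0,0,1,0); (0,0,1,1)} — 3.
Total: 4 + 0 + 6 + 3 = 13.

13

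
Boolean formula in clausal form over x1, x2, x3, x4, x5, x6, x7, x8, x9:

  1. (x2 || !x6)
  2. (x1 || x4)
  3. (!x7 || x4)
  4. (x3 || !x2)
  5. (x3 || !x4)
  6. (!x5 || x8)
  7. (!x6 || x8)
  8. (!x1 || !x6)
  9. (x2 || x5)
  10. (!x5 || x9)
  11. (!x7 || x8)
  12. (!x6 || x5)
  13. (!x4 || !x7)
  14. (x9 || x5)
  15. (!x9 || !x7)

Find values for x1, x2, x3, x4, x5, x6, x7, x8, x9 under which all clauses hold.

Pure literal: x3 appears only positively; assign x3 = True.
Pure literal: x6 appears only negated; assign x6 = False.
Try x1 = False.
  then x4 is forced to True.
  then x7 is forced to False.
Try x2 = True.
The remaining clauses are satisfied by x5 = False, x8 = True, x9 = True.
Every clause has at least one true literal under this assignment.

x1=0, x2=1, x3=1, x4=1, x5=0, x6=0, x7=0, x8=1, x9=1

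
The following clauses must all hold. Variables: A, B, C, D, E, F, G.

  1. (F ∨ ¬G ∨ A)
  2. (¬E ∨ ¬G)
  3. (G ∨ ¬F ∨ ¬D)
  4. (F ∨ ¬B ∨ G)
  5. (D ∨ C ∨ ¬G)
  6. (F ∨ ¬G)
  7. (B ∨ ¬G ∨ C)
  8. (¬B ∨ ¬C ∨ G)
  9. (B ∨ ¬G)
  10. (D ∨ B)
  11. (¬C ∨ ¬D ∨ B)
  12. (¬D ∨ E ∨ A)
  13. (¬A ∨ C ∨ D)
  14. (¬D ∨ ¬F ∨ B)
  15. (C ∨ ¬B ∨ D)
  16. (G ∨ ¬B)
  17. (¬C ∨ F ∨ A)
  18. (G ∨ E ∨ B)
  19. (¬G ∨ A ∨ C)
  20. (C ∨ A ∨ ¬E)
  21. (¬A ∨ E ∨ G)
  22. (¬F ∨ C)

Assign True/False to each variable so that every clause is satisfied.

A=T, B=F, C=F, D=T, E=T, F=F, G=F

Branch on A: take A = True.
Set B = False and propagate.
  then G is forced to False.
  then D is forced to True.
  then F is forced to False.
  then C is forced to False.
  then E is forced to True.
Every clause has at least one true literal under this assignment.
Check each clause:
  1. (¬G ∨ A ∨ F) — ¬G is true.
  2. (¬E ∨ ¬G) — ¬G is true.
  3. (G ∨ ¬F ∨ ¬D) — ¬F is true.
  4. (G ∨ ¬B ∨ F) — ¬B is true.
  5. (C ∨ D ∨ ¬G) — ¬G is true.
  6. (F ∨ ¬G) — ¬G is true.
  7. (¬G ∨ C ∨ B) — ¬G is true.
  8. (G ∨ ¬B ∨ ¬C) — ¬C is true.
  9. (¬G ∨ B) — ¬G is true.
  10. (B ∨ D) — D is true.
  11. (B ∨ ¬C ∨ ¬D) — ¬C is true.
  12. (A ∨ E ∨ ¬D) — A is true.
  13. (D ∨ C ∨ ¬A) — D is true.
  14. (¬F ∨ B ∨ ¬D) — ¬F is true.
  15. (D ∨ C ∨ ¬B) — D is true.
  16. (¬B ∨ G) — ¬B is true.
  17. (A ∨ F ∨ ¬C) — A is true.
  18. (E ∨ G ∨ B) — E is true.
  19. (¬G ∨ C ∨ A) — A is true.
  20. (A ∨ C ∨ ¬E) — A is true.
  21. (¬A ∨ E ∨ G) — E is true.
  22. (C ∨ ¬F) — ¬F is true.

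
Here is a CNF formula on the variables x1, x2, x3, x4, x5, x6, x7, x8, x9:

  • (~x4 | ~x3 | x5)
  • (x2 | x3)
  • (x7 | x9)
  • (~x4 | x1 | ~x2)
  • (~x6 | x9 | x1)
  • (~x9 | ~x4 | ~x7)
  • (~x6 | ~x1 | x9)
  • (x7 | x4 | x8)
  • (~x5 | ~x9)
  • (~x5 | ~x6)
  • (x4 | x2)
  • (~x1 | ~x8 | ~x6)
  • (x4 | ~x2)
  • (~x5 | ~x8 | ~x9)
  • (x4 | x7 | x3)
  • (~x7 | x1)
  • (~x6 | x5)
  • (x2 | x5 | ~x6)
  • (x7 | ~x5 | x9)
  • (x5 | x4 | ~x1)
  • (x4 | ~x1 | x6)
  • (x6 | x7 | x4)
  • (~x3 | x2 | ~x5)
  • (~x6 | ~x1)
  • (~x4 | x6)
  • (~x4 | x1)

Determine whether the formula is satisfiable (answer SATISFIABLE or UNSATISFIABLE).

UNSATISFIABLE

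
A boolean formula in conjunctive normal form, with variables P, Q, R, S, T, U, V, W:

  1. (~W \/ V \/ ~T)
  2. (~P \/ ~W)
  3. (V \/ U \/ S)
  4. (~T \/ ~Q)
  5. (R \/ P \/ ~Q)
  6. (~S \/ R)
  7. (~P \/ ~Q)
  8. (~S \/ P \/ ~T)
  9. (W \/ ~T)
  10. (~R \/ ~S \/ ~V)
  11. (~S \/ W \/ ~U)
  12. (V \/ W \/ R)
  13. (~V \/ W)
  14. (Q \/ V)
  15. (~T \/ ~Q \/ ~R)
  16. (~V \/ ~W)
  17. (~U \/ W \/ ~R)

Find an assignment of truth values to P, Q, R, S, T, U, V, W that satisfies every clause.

T occurs only negated in the remaining clauses — set T = False.
Set P = False and propagate.
The remaining clauses are satisfied by Q = True, R = True, S = False, U = True, V = False, W = True.
Check each clause:
  1. (~W \/ V \/ ~T) — ~T is true.
  2. (~P \/ ~W) — ~P is true.
  3. (S \/ U \/ V) — U is true.
  4. (~Q \/ ~T) — ~T is true.
  5. (~Q \/ P \/ R) — R is true.
  6. (~S \/ R) — R is true.
  7. (~P \/ ~Q) — ~P is true.
  8. (~T \/ P \/ ~S) — ~T is true.
  9. (W \/ ~T) — W is true.
  10. (~R \/ ~V \/ ~S) — ~V is true.
  11. (~U \/ ~S \/ W) — W is true.
  12. (R \/ W \/ V) — W is true.
  13. (~V \/ W) — W is true.
  14. (Q \/ V) — Q is true.
  15. (~Q \/ ~R \/ ~T) — ~T is true.
  16. (~W \/ ~V) — ~V is true.
  17. (W \/ ~R \/ ~U) — W is true.

P = 0  Q = 1  R = 1  S = 0  T = 0  U = 1  V = 0  W = 1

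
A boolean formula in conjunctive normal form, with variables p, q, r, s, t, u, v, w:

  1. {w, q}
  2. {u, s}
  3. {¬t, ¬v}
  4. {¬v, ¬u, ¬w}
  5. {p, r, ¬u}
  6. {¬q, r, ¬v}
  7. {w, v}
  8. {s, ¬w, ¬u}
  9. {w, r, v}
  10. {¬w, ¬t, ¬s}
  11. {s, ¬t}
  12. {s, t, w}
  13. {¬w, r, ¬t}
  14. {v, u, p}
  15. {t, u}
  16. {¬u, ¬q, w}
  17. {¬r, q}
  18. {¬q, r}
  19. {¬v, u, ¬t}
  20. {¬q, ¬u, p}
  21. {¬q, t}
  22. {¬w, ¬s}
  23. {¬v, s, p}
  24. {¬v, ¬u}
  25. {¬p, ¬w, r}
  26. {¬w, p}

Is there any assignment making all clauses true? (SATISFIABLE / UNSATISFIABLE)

UNSATISFIABLE

w = True:
  propagation gives s=False, u=True; an empty clause results — contradiction.
w = False:
  propagation gives q=True, v=True, t=False; an empty clause results — contradiction.
Every branch closes, so no satisfying assignment exists.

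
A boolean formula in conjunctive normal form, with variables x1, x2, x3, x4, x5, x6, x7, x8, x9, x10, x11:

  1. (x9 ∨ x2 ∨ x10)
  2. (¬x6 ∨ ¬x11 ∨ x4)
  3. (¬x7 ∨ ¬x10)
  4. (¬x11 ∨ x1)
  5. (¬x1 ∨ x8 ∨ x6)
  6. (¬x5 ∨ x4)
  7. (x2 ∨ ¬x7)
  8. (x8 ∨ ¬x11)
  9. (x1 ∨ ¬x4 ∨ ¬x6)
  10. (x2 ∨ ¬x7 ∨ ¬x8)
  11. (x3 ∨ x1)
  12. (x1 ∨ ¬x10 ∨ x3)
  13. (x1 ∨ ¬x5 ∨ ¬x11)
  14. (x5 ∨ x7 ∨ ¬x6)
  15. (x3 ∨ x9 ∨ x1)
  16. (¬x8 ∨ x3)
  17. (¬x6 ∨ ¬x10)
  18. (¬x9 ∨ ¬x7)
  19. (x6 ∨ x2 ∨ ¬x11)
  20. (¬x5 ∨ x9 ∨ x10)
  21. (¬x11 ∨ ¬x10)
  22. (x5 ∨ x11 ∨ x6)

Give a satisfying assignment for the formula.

x1=True, x2=True, x3=True, x4=True, x5=True, x6=False, x7=False, x8=True, x9=True, x10=False, x11=False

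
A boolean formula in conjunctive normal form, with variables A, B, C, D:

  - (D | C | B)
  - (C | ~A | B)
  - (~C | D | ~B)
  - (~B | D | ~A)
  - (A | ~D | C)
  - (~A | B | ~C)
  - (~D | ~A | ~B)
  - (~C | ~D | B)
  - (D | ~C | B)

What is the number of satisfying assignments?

2

The models are:
  A=F B=T C=F D=F
  A=F B=T C=T D=T
That's 2 in total.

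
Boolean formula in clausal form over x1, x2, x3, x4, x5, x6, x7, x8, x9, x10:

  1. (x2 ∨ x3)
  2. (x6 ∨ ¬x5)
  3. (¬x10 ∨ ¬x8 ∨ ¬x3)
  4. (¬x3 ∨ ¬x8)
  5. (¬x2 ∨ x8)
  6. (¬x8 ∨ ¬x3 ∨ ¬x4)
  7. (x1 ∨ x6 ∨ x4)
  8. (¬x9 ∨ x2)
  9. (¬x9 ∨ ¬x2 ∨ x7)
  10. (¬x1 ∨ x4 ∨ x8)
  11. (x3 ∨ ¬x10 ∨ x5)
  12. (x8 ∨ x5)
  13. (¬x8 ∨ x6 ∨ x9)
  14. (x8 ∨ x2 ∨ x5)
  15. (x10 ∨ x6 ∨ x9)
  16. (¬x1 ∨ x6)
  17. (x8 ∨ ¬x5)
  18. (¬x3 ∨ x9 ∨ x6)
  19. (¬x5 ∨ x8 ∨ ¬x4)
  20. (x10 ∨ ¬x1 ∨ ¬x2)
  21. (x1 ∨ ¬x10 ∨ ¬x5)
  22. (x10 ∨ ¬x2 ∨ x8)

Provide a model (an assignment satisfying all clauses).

x6 occurs only positively in the remaining clauses — set x6 = True.
Try x1 = True.
Branch on x2: take x2 = True.
  then x8 is forced to True.
  then x3 is forced to False.
  then x10 is forced to True.
  then x5 is forced to True.
The remaining clauses are satisfied by x4 = False, x7 = False, x9 = False.

x1=True, x2=True, x3=False, x4=False, x5=True, x6=True, x7=False, x8=True, x9=False, x10=True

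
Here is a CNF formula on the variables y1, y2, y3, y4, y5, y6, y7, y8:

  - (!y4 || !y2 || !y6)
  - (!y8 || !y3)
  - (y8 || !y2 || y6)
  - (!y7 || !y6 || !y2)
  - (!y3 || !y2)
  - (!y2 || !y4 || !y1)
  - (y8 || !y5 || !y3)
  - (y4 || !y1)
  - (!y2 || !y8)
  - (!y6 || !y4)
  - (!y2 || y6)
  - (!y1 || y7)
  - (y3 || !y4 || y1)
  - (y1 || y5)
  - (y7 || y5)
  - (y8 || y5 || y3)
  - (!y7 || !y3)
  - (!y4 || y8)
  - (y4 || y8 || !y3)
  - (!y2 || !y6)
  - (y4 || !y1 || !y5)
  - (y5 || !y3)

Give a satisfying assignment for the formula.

y1=F  y2=F  y3=F  y4=F  y5=T  y6=F  y7=T  y8=T

Check each clause:
  1. (!y6 || !y2 || !y4) — !y6 is true.
  2. (!y8 || !y3) — !y3 is true.
  3. (y8 || y6 || !y2) — y8 is true.
  4. (!y6 || !y7 || !y2) — !y6 is true.
  5. (!y3 || !y2) — !y3 is true.
  6. (!y4 || !y2 || !y1) — !y4 is true.
  7. (!y3 || y8 || !y5) — y8 is true.
  8. (!y1 || y4) — !y1 is true.
  9. (!y2 || !y8) — !y2 is true.
  10. (!y4 || !y6) — !y6 is true.
  11. (y6 || !y2) — !y2 is true.
  12. (y7 || !y1) — !y1 is true.
  13. (!y4 || y1 || y3) — !y4 is true.
  14. (y1 || y5) — y5 is true.
  15. (y5 || y7) — y5 is true.
  16. (y5 || y3 || y8) — y8 is true.
  17. (!y7 || !y3) — !y3 is true.
  18. (!y4 || y8) — y8 is true.
  19. (y4 || y8 || !y3) — y8 is true.
  20. (!y6 || !y2) — !y6 is true.
  21. (!y1 || y4 || !y5) — !y1 is true.
  22. (!y3 || y5) — !y3 is true.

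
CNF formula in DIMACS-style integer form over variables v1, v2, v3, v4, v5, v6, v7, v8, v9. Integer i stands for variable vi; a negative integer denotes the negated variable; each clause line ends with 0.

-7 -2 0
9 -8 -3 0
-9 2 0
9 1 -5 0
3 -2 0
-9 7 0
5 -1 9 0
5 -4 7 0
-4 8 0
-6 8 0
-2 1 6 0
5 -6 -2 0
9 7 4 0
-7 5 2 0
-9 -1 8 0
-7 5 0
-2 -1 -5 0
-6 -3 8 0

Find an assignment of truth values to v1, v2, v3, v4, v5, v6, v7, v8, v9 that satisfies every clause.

v1=T, v2=F, v3=F, v4=T, v5=T, v6=F, v7=F, v8=T, v9=F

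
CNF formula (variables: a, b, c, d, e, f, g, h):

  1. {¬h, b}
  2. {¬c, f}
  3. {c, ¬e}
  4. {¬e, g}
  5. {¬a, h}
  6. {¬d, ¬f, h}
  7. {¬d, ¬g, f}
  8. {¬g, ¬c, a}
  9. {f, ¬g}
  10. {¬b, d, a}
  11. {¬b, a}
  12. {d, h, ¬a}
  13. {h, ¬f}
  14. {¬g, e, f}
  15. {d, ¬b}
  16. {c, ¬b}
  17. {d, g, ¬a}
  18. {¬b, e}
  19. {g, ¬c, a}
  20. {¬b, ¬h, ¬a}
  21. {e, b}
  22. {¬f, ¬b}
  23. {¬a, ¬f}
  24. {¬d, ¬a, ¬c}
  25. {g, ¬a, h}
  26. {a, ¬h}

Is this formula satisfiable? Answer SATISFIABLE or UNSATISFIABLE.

a = True:
  propagation gives h=True, b=True; an empty clause results — contradiction.
a = False:
  propagation gives b=False, h=False, f=False, c=False; an empty clause results — contradiction.
Every branch closes, so no satisfying assignment exists.

UNSATISFIABLE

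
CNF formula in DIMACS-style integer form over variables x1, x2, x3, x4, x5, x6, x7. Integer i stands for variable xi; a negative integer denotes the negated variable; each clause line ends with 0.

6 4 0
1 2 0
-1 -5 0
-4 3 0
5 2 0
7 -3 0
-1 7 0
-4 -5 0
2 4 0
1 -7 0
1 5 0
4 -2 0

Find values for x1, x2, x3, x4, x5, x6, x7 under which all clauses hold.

x1=True, x2=True, x3=True, x4=True, x5=False, x6=True, x7=True

Check each clause:
  1. (x4 || x6) — x4 is true.
  2. (x1 || x2) — x1 is true.
  3. (!x5 || !x1) — !x5 is true.
  4. (!x4 || x3) — x3 is true.
  5. (x5 || x2) — x2 is true.
  6. (!x3 || x7) — x7 is true.
  7. (x7 || !x1) — x7 is true.
  8. (!x4 || !x5) — !x5 is true.
  9. (x2 || x4) — x2 is true.
  10. (!x7 || x1) — x1 is true.
  11. (x5 || x1) — x1 is true.
  12. (!x2 || x4) — x4 is true.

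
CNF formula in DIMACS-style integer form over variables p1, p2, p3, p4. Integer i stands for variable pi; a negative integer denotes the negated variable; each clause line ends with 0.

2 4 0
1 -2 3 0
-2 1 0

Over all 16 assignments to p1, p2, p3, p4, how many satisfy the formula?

8

Split on p2, then p1.
  p2=1, p1=1: remaining (p3,p4) ∈ {(0,0); (0,1); (1,0); (1,1)} — 4.
  p2=1, p1=0: a clause becomes empty — 0.
  p2=0, p1=1: remaining (p3,p4) ∈ {(0,1); (1,1)} — 2.
  p2=0, p1=0: remaining (p3,p4) ∈ {(0,1); (1,1)} — 2.
Total: 4 + 0 + 2 + 2 = 8.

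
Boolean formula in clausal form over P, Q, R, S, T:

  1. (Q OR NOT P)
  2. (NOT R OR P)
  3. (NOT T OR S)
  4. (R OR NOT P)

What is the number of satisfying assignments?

9

Split on P, then R.
  P=T, R=T: remaining (Q,S,T) ∈ {(T,F,F); (T,T,F); (T,T,T)} — 3.
  P=T, R=F: a clause becomes empty — 0.
  P=F, R=T: a clause becomes empty — 0.
  P=F, R=F: Q free; 3 ways for (S,T) × 2^1 = 6.
Total: 3 + 0 + 0 + 6 = 9.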